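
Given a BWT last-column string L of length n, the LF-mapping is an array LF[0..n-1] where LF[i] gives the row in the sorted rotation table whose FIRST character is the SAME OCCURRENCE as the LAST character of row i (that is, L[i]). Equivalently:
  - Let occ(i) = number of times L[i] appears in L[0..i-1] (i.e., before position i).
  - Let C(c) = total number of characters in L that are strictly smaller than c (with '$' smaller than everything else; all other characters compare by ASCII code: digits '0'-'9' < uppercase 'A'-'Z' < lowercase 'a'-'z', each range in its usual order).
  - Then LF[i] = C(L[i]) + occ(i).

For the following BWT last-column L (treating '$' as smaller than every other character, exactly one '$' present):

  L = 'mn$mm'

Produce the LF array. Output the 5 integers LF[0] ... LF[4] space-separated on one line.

Char counts: '$':1, 'm':3, 'n':1
C (first-col start): C('$')=0, C('m')=1, C('n')=4
L[0]='m': occ=0, LF[0]=C('m')+0=1+0=1
L[1]='n': occ=0, LF[1]=C('n')+0=4+0=4
L[2]='$': occ=0, LF[2]=C('$')+0=0+0=0
L[3]='m': occ=1, LF[3]=C('m')+1=1+1=2
L[4]='m': occ=2, LF[4]=C('m')+2=1+2=3

Answer: 1 4 0 2 3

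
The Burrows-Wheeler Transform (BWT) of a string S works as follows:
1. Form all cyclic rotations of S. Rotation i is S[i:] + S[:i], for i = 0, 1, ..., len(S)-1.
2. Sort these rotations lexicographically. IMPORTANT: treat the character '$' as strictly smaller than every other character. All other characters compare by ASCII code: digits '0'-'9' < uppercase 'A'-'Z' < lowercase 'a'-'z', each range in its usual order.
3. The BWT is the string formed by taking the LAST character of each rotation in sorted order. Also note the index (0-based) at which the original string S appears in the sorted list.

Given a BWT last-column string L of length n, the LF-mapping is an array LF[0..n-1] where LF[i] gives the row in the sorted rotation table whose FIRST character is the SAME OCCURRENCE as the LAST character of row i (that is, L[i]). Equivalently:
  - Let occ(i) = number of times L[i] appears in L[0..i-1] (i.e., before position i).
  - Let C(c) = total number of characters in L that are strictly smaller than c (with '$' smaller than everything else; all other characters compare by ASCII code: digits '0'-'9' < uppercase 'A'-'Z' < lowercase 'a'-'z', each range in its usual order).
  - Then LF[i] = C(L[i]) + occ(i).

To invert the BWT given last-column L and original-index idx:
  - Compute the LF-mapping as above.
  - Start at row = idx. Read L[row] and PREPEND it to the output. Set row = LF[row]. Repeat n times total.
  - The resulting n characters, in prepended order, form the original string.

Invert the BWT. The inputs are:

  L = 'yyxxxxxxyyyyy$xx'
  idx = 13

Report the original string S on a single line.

Answer: yyxxxxxxxyyxyyy$

Derivation:
LF mapping: 9 10 1 2 3 4 5 6 11 12 13 14 15 0 7 8
Walk LF starting at row 13, prepending L[row]:
  step 1: row=13, L[13]='$', prepend. Next row=LF[13]=0
  step 2: row=0, L[0]='y', prepend. Next row=LF[0]=9
  step 3: row=9, L[9]='y', prepend. Next row=LF[9]=12
  step 4: row=12, L[12]='y', prepend. Next row=LF[12]=15
  step 5: row=15, L[15]='x', prepend. Next row=LF[15]=8
  step 6: row=8, L[8]='y', prepend. Next row=LF[8]=11
  step 7: row=11, L[11]='y', prepend. Next row=LF[11]=14
  step 8: row=14, L[14]='x', prepend. Next row=LF[14]=7
  step 9: row=7, L[7]='x', prepend. Next row=LF[7]=6
  step 10: row=6, L[6]='x', prepend. Next row=LF[6]=5
  step 11: row=5, L[5]='x', prepend. Next row=LF[5]=4
  step 12: row=4, L[4]='x', prepend. Next row=LF[4]=3
  step 13: row=3, L[3]='x', prepend. Next row=LF[3]=2
  step 14: row=2, L[2]='x', prepend. Next row=LF[2]=1
  step 15: row=1, L[1]='y', prepend. Next row=LF[1]=10
  step 16: row=10, L[10]='y', prepend. Next row=LF[10]=13
Reversed output: yyxxxxxxxyyxyyy$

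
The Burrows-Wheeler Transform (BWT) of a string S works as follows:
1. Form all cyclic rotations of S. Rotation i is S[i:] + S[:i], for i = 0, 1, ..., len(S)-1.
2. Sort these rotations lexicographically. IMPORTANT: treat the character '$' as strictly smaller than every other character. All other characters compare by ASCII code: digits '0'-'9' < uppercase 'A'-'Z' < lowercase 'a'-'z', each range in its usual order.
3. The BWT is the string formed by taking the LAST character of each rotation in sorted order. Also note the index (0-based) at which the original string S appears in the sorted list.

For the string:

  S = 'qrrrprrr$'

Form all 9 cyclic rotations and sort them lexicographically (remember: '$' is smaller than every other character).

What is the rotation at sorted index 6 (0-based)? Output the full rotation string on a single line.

All 9 rotations (rotation i = S[i:]+S[:i]):
  rot[0] = qrrrprrr$
  rot[1] = rrrprrr$q
  rot[2] = rrprrr$qr
  rot[3] = rprrr$qrr
  rot[4] = prrr$qrrr
  rot[5] = rrr$qrrrp
  rot[6] = rr$qrrrpr
  rot[7] = r$qrrrprr
  rot[8] = $qrrrprrr
Sorted (with $ < everything):
  sorted[0] = $qrrrprrr
  sorted[1] = prrr$qrrr
  sorted[2] = qrrrprrr$
  sorted[3] = r$qrrrprr
  sorted[4] = rprrr$qrr
  sorted[5] = rr$qrrrpr
  sorted[6] = rrprrr$qr
  sorted[7] = rrr$qrrrp
  sorted[8] = rrrprrr$q
sorted[6] = rrprrr$qr

Answer: rrprrr$qr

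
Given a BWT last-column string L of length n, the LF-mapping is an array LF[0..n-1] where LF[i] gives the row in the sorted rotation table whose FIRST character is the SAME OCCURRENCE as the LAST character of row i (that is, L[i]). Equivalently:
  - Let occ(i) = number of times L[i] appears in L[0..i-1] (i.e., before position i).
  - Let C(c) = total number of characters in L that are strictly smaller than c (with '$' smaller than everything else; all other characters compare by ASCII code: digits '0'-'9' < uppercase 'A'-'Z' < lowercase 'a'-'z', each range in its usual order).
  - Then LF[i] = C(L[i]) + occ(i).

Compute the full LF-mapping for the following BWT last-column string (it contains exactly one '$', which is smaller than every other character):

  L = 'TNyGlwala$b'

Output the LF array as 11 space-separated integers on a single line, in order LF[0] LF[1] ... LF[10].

Answer: 3 2 10 1 7 9 4 8 5 0 6

Derivation:
Char counts: '$':1, 'G':1, 'N':1, 'T':1, 'a':2, 'b':1, 'l':2, 'w':1, 'y':1
C (first-col start): C('$')=0, C('G')=1, C('N')=2, C('T')=3, C('a')=4, C('b')=6, C('l')=7, C('w')=9, C('y')=10
L[0]='T': occ=0, LF[0]=C('T')+0=3+0=3
L[1]='N': occ=0, LF[1]=C('N')+0=2+0=2
L[2]='y': occ=0, LF[2]=C('y')+0=10+0=10
L[3]='G': occ=0, LF[3]=C('G')+0=1+0=1
L[4]='l': occ=0, LF[4]=C('l')+0=7+0=7
L[5]='w': occ=0, LF[5]=C('w')+0=9+0=9
L[6]='a': occ=0, LF[6]=C('a')+0=4+0=4
L[7]='l': occ=1, LF[7]=C('l')+1=7+1=8
L[8]='a': occ=1, LF[8]=C('a')+1=4+1=5
L[9]='$': occ=0, LF[9]=C('$')+0=0+0=0
L[10]='b': occ=0, LF[10]=C('b')+0=6+0=6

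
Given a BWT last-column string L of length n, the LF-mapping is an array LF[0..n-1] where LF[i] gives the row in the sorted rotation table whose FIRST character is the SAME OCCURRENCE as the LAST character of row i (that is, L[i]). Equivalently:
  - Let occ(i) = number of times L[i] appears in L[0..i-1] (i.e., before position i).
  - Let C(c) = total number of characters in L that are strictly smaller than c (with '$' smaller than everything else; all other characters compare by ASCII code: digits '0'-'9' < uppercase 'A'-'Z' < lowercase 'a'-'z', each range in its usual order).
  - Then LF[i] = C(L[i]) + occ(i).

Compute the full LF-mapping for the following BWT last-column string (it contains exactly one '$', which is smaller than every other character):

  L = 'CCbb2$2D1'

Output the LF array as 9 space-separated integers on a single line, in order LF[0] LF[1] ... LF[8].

Char counts: '$':1, '1':1, '2':2, 'C':2, 'D':1, 'b':2
C (first-col start): C('$')=0, C('1')=1, C('2')=2, C('C')=4, C('D')=6, C('b')=7
L[0]='C': occ=0, LF[0]=C('C')+0=4+0=4
L[1]='C': occ=1, LF[1]=C('C')+1=4+1=5
L[2]='b': occ=0, LF[2]=C('b')+0=7+0=7
L[3]='b': occ=1, LF[3]=C('b')+1=7+1=8
L[4]='2': occ=0, LF[4]=C('2')+0=2+0=2
L[5]='$': occ=0, LF[5]=C('$')+0=0+0=0
L[6]='2': occ=1, LF[6]=C('2')+1=2+1=3
L[7]='D': occ=0, LF[7]=C('D')+0=6+0=6
L[8]='1': occ=0, LF[8]=C('1')+0=1+0=1

Answer: 4 5 7 8 2 0 3 6 1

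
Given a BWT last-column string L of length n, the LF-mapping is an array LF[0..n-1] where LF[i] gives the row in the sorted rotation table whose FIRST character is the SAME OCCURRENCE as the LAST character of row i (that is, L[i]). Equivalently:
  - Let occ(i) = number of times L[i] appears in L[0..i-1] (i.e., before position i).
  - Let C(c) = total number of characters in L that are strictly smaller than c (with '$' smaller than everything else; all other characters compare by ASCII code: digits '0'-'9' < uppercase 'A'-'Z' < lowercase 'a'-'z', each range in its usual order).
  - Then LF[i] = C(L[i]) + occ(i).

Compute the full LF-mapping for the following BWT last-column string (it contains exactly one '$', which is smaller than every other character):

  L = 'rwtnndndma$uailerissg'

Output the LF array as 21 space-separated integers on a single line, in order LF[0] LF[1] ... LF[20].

Char counts: '$':1, 'a':2, 'd':2, 'e':1, 'g':1, 'i':2, 'l':1, 'm':1, 'n':3, 'r':2, 's':2, 't':1, 'u':1, 'w':1
C (first-col start): C('$')=0, C('a')=1, C('d')=3, C('e')=5, C('g')=6, C('i')=7, C('l')=9, C('m')=10, C('n')=11, C('r')=14, C('s')=16, C('t')=18, C('u')=19, C('w')=20
L[0]='r': occ=0, LF[0]=C('r')+0=14+0=14
L[1]='w': occ=0, LF[1]=C('w')+0=20+0=20
L[2]='t': occ=0, LF[2]=C('t')+0=18+0=18
L[3]='n': occ=0, LF[3]=C('n')+0=11+0=11
L[4]='n': occ=1, LF[4]=C('n')+1=11+1=12
L[5]='d': occ=0, LF[5]=C('d')+0=3+0=3
L[6]='n': occ=2, LF[6]=C('n')+2=11+2=13
L[7]='d': occ=1, LF[7]=C('d')+1=3+1=4
L[8]='m': occ=0, LF[8]=C('m')+0=10+0=10
L[9]='a': occ=0, LF[9]=C('a')+0=1+0=1
L[10]='$': occ=0, LF[10]=C('$')+0=0+0=0
L[11]='u': occ=0, LF[11]=C('u')+0=19+0=19
L[12]='a': occ=1, LF[12]=C('a')+1=1+1=2
L[13]='i': occ=0, LF[13]=C('i')+0=7+0=7
L[14]='l': occ=0, LF[14]=C('l')+0=9+0=9
L[15]='e': occ=0, LF[15]=C('e')+0=5+0=5
L[16]='r': occ=1, LF[16]=C('r')+1=14+1=15
L[17]='i': occ=1, LF[17]=C('i')+1=7+1=8
L[18]='s': occ=0, LF[18]=C('s')+0=16+0=16
L[19]='s': occ=1, LF[19]=C('s')+1=16+1=17
L[20]='g': occ=0, LF[20]=C('g')+0=6+0=6

Answer: 14 20 18 11 12 3 13 4 10 1 0 19 2 7 9 5 15 8 16 17 6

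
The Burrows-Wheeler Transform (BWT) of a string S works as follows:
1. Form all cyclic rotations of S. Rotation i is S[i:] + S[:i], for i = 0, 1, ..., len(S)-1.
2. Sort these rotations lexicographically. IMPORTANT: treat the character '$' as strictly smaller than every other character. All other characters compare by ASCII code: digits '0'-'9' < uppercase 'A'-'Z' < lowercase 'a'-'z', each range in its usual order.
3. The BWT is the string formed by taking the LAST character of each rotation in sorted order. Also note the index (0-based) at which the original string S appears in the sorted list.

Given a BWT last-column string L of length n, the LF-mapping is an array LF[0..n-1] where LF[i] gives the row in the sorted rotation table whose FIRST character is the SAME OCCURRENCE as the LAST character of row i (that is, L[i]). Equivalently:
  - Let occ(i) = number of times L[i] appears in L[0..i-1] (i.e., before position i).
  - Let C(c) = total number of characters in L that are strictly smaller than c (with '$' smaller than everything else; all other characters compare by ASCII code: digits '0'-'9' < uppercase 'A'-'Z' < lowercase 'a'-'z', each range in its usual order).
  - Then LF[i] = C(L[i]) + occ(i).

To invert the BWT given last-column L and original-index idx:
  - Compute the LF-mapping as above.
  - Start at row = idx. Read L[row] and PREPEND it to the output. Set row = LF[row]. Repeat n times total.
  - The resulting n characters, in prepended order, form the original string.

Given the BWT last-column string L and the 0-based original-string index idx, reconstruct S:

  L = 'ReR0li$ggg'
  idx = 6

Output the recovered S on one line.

LF mapping: 2 4 3 1 9 8 0 5 6 7
Walk LF starting at row 6, prepending L[row]:
  step 1: row=6, L[6]='$', prepend. Next row=LF[6]=0
  step 2: row=0, L[0]='R', prepend. Next row=LF[0]=2
  step 3: row=2, L[2]='R', prepend. Next row=LF[2]=3
  step 4: row=3, L[3]='0', prepend. Next row=LF[3]=1
  step 5: row=1, L[1]='e', prepend. Next row=LF[1]=4
  step 6: row=4, L[4]='l', prepend. Next row=LF[4]=9
  step 7: row=9, L[9]='g', prepend. Next row=LF[9]=7
  step 8: row=7, L[7]='g', prepend. Next row=LF[7]=5
  step 9: row=5, L[5]='i', prepend. Next row=LF[5]=8
  step 10: row=8, L[8]='g', prepend. Next row=LF[8]=6
Reversed output: giggle0RR$

Answer: giggle0RR$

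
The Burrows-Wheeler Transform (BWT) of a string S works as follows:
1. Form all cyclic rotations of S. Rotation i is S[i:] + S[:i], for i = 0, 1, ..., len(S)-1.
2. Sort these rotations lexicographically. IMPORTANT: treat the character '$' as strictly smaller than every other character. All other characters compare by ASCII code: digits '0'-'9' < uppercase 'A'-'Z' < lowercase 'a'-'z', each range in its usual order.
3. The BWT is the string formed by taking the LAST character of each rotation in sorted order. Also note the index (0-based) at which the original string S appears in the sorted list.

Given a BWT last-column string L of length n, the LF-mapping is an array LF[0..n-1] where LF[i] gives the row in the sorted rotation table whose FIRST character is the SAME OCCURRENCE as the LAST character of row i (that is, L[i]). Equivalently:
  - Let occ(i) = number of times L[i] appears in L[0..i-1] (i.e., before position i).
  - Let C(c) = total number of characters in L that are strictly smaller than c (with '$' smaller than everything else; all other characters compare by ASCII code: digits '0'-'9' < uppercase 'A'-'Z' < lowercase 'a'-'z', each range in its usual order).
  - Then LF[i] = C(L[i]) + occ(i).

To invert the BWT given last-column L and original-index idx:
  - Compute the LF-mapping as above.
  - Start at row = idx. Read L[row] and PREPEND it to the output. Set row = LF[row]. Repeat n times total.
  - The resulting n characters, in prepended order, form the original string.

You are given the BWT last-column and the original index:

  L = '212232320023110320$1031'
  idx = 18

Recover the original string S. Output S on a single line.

LF mapping: 11 6 12 13 18 14 19 15 1 2 16 20 7 8 3 21 17 4 0 9 5 22 10
Walk LF starting at row 18, prepending L[row]:
  step 1: row=18, L[18]='$', prepend. Next row=LF[18]=0
  step 2: row=0, L[0]='2', prepend. Next row=LF[0]=11
  step 3: row=11, L[11]='3', prepend. Next row=LF[11]=20
  step 4: row=20, L[20]='0', prepend. Next row=LF[20]=5
  step 5: row=5, L[5]='2', prepend. Next row=LF[5]=14
  step 6: row=14, L[14]='0', prepend. Next row=LF[14]=3
  step 7: row=3, L[3]='2', prepend. Next row=LF[3]=13
  step 8: row=13, L[13]='1', prepend. Next row=LF[13]=8
  step 9: row=8, L[8]='0', prepend. Next row=LF[8]=1
  step 10: row=1, L[1]='1', prepend. Next row=LF[1]=6
  step 11: row=6, L[6]='3', prepend. Next row=LF[6]=19
  step 12: row=19, L[19]='1', prepend. Next row=LF[19]=9
  step 13: row=9, L[9]='0', prepend. Next row=LF[9]=2
  step 14: row=2, L[2]='2', prepend. Next row=LF[2]=12
  step 15: row=12, L[12]='1', prepend. Next row=LF[12]=7
  step 16: row=7, L[7]='2', prepend. Next row=LF[7]=15
  step 17: row=15, L[15]='3', prepend. Next row=LF[15]=21
  step 18: row=21, L[21]='3', prepend. Next row=LF[21]=22
  step 19: row=22, L[22]='1', prepend. Next row=LF[22]=10
  step 20: row=10, L[10]='2', prepend. Next row=LF[10]=16
  step 21: row=16, L[16]='2', prepend. Next row=LF[16]=17
  step 22: row=17, L[17]='0', prepend. Next row=LF[17]=4
  step 23: row=4, L[4]='3', prepend. Next row=LF[4]=18
Reversed output: 3022133212013101202032$

Answer: 3022133212013101202032$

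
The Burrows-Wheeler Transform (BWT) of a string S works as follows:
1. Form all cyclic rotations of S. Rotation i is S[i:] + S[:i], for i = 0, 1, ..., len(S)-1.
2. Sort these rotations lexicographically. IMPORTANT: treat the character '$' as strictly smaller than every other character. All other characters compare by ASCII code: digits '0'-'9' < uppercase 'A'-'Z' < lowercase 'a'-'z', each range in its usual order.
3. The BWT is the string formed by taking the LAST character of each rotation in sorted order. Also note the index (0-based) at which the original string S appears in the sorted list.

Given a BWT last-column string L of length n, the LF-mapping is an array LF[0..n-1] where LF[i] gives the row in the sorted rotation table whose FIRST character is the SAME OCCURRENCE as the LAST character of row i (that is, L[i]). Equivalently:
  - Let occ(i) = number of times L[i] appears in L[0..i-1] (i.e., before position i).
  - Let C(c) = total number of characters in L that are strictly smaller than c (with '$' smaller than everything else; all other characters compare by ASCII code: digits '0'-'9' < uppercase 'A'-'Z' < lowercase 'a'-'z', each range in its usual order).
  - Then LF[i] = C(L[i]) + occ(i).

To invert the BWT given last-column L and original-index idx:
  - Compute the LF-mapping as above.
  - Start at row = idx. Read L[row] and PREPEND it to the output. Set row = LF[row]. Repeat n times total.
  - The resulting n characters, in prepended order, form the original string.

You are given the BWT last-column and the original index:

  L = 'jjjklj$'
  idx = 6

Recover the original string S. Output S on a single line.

Answer: ljkjjj$

Derivation:
LF mapping: 1 2 3 5 6 4 0
Walk LF starting at row 6, prepending L[row]:
  step 1: row=6, L[6]='$', prepend. Next row=LF[6]=0
  step 2: row=0, L[0]='j', prepend. Next row=LF[0]=1
  step 3: row=1, L[1]='j', prepend. Next row=LF[1]=2
  step 4: row=2, L[2]='j', prepend. Next row=LF[2]=3
  step 5: row=3, L[3]='k', prepend. Next row=LF[3]=5
  step 6: row=5, L[5]='j', prepend. Next row=LF[5]=4
  step 7: row=4, L[4]='l', prepend. Next row=LF[4]=6
Reversed output: ljkjjj$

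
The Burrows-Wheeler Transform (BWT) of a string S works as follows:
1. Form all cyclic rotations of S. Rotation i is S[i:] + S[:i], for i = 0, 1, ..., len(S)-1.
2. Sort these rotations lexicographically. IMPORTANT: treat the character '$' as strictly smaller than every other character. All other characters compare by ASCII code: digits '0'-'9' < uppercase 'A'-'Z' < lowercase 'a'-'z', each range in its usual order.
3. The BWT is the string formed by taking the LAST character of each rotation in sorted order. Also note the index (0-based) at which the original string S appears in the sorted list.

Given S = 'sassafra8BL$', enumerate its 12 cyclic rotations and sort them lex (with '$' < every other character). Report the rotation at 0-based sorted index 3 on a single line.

Answer: L$sassafra8B

Derivation:
All 12 rotations (rotation i = S[i:]+S[:i]):
  rot[0] = sassafra8BL$
  rot[1] = assafra8BL$s
  rot[2] = ssafra8BL$sa
  rot[3] = safra8BL$sas
  rot[4] = afra8BL$sass
  rot[5] = fra8BL$sassa
  rot[6] = ra8BL$sassaf
  rot[7] = a8BL$sassafr
  rot[8] = 8BL$sassafra
  rot[9] = BL$sassafra8
  rot[10] = L$sassafra8B
  rot[11] = $sassafra8BL
Sorted (with $ < everything):
  sorted[0] = $sassafra8BL
  sorted[1] = 8BL$sassafra
  sorted[2] = BL$sassafra8
  sorted[3] = L$sassafra8B
  sorted[4] = a8BL$sassafr
  sorted[5] = afra8BL$sass
  sorted[6] = assafra8BL$s
  sorted[7] = fra8BL$sassa
  sorted[8] = ra8BL$sassaf
  sorted[9] = safra8BL$sas
  sorted[10] = sassafra8BL$
  sorted[11] = ssafra8BL$sa
sorted[3] = L$sassafra8B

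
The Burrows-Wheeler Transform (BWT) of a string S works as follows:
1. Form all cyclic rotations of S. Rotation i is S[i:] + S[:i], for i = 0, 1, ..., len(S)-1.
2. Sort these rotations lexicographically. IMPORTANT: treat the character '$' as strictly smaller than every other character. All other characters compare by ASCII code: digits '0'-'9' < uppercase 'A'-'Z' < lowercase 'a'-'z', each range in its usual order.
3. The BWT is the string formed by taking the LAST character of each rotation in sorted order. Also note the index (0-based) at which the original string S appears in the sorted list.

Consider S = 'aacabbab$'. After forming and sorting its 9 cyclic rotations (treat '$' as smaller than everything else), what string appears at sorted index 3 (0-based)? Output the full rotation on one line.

All 9 rotations (rotation i = S[i:]+S[:i]):
  rot[0] = aacabbab$
  rot[1] = acabbab$a
  rot[2] = cabbab$aa
  rot[3] = abbab$aac
  rot[4] = bbab$aaca
  rot[5] = bab$aacab
  rot[6] = ab$aacabb
  rot[7] = b$aacabba
  rot[8] = $aacabbab
Sorted (with $ < everything):
  sorted[0] = $aacabbab
  sorted[1] = aacabbab$
  sorted[2] = ab$aacabb
  sorted[3] = abbab$aac
  sorted[4] = acabbab$a
  sorted[5] = b$aacabba
  sorted[6] = bab$aacab
  sorted[7] = bbab$aaca
  sorted[8] = cabbab$aa
sorted[3] = abbab$aac

Answer: abbab$aac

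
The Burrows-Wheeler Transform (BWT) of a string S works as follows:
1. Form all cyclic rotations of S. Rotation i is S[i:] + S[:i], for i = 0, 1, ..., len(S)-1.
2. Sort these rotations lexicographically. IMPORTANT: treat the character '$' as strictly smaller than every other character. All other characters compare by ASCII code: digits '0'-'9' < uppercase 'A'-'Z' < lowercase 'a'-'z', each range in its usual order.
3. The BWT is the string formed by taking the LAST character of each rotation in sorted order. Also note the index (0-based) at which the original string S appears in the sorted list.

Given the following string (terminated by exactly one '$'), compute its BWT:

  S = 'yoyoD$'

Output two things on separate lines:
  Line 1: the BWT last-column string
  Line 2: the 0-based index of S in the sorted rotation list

All 6 rotations (rotation i = S[i:]+S[:i]):
  rot[0] = yoyoD$
  rot[1] = oyoD$y
  rot[2] = yoD$yo
  rot[3] = oD$yoy
  rot[4] = D$yoyo
  rot[5] = $yoyoD
Sorted (with $ < everything):
  sorted[0] = $yoyoD  (last char: 'D')
  sorted[1] = D$yoyo  (last char: 'o')
  sorted[2] = oD$yoy  (last char: 'y')
  sorted[3] = oyoD$y  (last char: 'y')
  sorted[4] = yoD$yo  (last char: 'o')
  sorted[5] = yoyoD$  (last char: '$')
Last column: Doyyo$
Original string S is at sorted index 5

Answer: Doyyo$
5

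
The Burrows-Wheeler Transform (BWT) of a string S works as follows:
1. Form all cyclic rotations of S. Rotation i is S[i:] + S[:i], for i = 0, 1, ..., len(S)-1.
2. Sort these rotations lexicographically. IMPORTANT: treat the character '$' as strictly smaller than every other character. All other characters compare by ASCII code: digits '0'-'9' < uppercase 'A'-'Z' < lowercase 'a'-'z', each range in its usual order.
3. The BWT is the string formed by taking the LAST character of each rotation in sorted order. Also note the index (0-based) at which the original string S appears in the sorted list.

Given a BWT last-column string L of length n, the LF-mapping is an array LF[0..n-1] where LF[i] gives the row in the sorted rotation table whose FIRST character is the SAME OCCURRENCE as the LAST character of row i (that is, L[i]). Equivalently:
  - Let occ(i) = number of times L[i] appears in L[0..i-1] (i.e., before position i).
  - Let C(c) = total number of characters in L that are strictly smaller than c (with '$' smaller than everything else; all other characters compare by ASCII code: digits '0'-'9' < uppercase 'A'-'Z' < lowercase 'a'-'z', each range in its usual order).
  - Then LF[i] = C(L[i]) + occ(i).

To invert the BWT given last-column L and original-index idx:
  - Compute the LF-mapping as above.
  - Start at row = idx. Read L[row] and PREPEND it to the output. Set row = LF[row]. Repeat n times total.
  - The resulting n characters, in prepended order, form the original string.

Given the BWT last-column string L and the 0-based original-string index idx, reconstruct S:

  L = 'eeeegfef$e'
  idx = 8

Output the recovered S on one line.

LF mapping: 1 2 3 4 9 7 5 8 0 6
Walk LF starting at row 8, prepending L[row]:
  step 1: row=8, L[8]='$', prepend. Next row=LF[8]=0
  step 2: row=0, L[0]='e', prepend. Next row=LF[0]=1
  step 3: row=1, L[1]='e', prepend. Next row=LF[1]=2
  step 4: row=2, L[2]='e', prepend. Next row=LF[2]=3
  step 5: row=3, L[3]='e', prepend. Next row=LF[3]=4
  step 6: row=4, L[4]='g', prepend. Next row=LF[4]=9
  step 7: row=9, L[9]='e', prepend. Next row=LF[9]=6
  step 8: row=6, L[6]='e', prepend. Next row=LF[6]=5
  step 9: row=5, L[5]='f', prepend. Next row=LF[5]=7
  step 10: row=7, L[7]='f', prepend. Next row=LF[7]=8
Reversed output: ffeegeeee$

Answer: ffeegeeee$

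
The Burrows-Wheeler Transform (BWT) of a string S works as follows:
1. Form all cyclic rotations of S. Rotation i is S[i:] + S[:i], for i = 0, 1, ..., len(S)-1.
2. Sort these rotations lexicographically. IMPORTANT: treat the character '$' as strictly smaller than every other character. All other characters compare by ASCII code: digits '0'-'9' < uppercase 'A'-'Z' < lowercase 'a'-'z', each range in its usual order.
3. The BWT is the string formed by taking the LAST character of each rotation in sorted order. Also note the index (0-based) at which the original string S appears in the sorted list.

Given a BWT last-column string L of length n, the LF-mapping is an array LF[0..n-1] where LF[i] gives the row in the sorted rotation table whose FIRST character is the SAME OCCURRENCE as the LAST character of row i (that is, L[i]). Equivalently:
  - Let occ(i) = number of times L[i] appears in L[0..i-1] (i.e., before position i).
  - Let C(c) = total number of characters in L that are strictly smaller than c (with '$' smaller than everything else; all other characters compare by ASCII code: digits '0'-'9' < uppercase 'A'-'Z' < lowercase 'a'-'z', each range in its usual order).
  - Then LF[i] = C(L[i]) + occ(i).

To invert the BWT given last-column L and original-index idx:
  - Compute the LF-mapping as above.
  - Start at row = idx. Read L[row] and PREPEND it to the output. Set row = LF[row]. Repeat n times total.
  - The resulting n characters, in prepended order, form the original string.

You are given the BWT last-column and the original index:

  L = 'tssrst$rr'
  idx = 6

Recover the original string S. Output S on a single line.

Answer: ssrrtsrt$

Derivation:
LF mapping: 7 4 5 1 6 8 0 2 3
Walk LF starting at row 6, prepending L[row]:
  step 1: row=6, L[6]='$', prepend. Next row=LF[6]=0
  step 2: row=0, L[0]='t', prepend. Next row=LF[0]=7
  step 3: row=7, L[7]='r', prepend. Next row=LF[7]=2
  step 4: row=2, L[2]='s', prepend. Next row=LF[2]=5
  step 5: row=5, L[5]='t', prepend. Next row=LF[5]=8
  step 6: row=8, L[8]='r', prepend. Next row=LF[8]=3
  step 7: row=3, L[3]='r', prepend. Next row=LF[3]=1
  step 8: row=1, L[1]='s', prepend. Next row=LF[1]=4
  step 9: row=4, L[4]='s', prepend. Next row=LF[4]=6
Reversed output: ssrrtsrt$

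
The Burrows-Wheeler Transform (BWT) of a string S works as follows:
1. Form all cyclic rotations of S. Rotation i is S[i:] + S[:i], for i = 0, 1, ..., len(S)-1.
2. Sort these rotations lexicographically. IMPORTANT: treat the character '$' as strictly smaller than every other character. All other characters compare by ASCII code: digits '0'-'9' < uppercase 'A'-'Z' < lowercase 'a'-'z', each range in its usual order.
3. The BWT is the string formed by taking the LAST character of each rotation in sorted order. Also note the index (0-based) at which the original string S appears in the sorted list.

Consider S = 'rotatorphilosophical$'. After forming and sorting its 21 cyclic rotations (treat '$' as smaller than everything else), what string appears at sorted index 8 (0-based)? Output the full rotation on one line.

Answer: l$rotatorphilosophica

Derivation:
All 21 rotations (rotation i = S[i:]+S[:i]):
  rot[0] = rotatorphilosophical$
  rot[1] = otatorphilosophical$r
  rot[2] = tatorphilosophical$ro
  rot[3] = atorphilosophical$rot
  rot[4] = torphilosophical$rota
  rot[5] = orphilosophical$rotat
  rot[6] = rphilosophical$rotato
  rot[7] = philosophical$rotator
  rot[8] = hilosophical$rotatorp
  rot[9] = ilosophical$rotatorph
  rot[10] = losophical$rotatorphi
  rot[11] = osophical$rotatorphil
  rot[12] = sophical$rotatorphilo
  rot[13] = ophical$rotatorphilos
  rot[14] = phical$rotatorphiloso
  rot[15] = hical$rotatorphilosop
  rot[16] = ical$rotatorphilosoph
  rot[17] = cal$rotatorphilosophi
  rot[18] = al$rotatorphilosophic
  rot[19] = l$rotatorphilosophica
  rot[20] = $rotatorphilosophical
Sorted (with $ < everything):
  sorted[0] = $rotatorphilosophical
  sorted[1] = al$rotatorphilosophic
  sorted[2] = atorphilosophical$rot
  sorted[3] = cal$rotatorphilosophi
  sorted[4] = hical$rotatorphilosop
  sorted[5] = hilosophical$rotatorp
  sorted[6] = ical$rotatorphilosoph
  sorted[7] = ilosophical$rotatorph
  sorted[8] = l$rotatorphilosophica
  sorted[9] = losophical$rotatorphi
  sorted[10] = ophical$rotatorphilos
  sorted[11] = orphilosophical$rotat
  sorted[12] = osophical$rotatorphil
  sorted[13] = otatorphilosophical$r
  sorted[14] = phical$rotatorphiloso
  sorted[15] = philosophical$rotator
  sorted[16] = rotatorphilosophical$
  sorted[17] = rphilosophical$rotato
  sorted[18] = sophical$rotatorphilo
  sorted[19] = tatorphilosophical$ro
  sorted[20] = torphilosophical$rota
sorted[8] = l$rotatorphilosophica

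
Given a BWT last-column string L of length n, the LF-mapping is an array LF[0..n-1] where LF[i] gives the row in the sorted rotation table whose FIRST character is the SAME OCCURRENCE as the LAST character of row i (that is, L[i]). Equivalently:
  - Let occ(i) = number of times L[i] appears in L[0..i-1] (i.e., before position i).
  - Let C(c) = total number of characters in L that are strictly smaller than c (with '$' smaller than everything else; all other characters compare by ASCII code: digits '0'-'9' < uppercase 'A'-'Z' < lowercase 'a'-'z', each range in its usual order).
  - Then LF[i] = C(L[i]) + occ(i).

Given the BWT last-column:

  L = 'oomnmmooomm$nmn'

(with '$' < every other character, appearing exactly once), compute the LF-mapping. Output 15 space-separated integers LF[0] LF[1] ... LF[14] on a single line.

Answer: 10 11 1 7 2 3 12 13 14 4 5 0 8 6 9

Derivation:
Char counts: '$':1, 'm':6, 'n':3, 'o':5
C (first-col start): C('$')=0, C('m')=1, C('n')=7, C('o')=10
L[0]='o': occ=0, LF[0]=C('o')+0=10+0=10
L[1]='o': occ=1, LF[1]=C('o')+1=10+1=11
L[2]='m': occ=0, LF[2]=C('m')+0=1+0=1
L[3]='n': occ=0, LF[3]=C('n')+0=7+0=7
L[4]='m': occ=1, LF[4]=C('m')+1=1+1=2
L[5]='m': occ=2, LF[5]=C('m')+2=1+2=3
L[6]='o': occ=2, LF[6]=C('o')+2=10+2=12
L[7]='o': occ=3, LF[7]=C('o')+3=10+3=13
L[8]='o': occ=4, LF[8]=C('o')+4=10+4=14
L[9]='m': occ=3, LF[9]=C('m')+3=1+3=4
L[10]='m': occ=4, LF[10]=C('m')+4=1+4=5
L[11]='$': occ=0, LF[11]=C('$')+0=0+0=0
L[12]='n': occ=1, LF[12]=C('n')+1=7+1=8
L[13]='m': occ=5, LF[13]=C('m')+5=1+5=6
L[14]='n': occ=2, LF[14]=C('n')+2=7+2=9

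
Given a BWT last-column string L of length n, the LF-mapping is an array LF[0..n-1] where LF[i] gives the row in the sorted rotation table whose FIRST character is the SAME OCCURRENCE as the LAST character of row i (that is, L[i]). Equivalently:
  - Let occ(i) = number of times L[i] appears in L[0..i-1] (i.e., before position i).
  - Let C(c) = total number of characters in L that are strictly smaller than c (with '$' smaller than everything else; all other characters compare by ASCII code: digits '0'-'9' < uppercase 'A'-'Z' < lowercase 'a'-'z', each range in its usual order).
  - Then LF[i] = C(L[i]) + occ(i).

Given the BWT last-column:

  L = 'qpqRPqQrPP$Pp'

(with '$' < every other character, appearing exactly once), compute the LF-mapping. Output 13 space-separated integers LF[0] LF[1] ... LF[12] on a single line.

Char counts: '$':1, 'P':4, 'Q':1, 'R':1, 'p':2, 'q':3, 'r':1
C (first-col start): C('$')=0, C('P')=1, C('Q')=5, C('R')=6, C('p')=7, C('q')=9, C('r')=12
L[0]='q': occ=0, LF[0]=C('q')+0=9+0=9
L[1]='p': occ=0, LF[1]=C('p')+0=7+0=7
L[2]='q': occ=1, LF[2]=C('q')+1=9+1=10
L[3]='R': occ=0, LF[3]=C('R')+0=6+0=6
L[4]='P': occ=0, LF[4]=C('P')+0=1+0=1
L[5]='q': occ=2, LF[5]=C('q')+2=9+2=11
L[6]='Q': occ=0, LF[6]=C('Q')+0=5+0=5
L[7]='r': occ=0, LF[7]=C('r')+0=12+0=12
L[8]='P': occ=1, LF[8]=C('P')+1=1+1=2
L[9]='P': occ=2, LF[9]=C('P')+2=1+2=3
L[10]='$': occ=0, LF[10]=C('$')+0=0+0=0
L[11]='P': occ=3, LF[11]=C('P')+3=1+3=4
L[12]='p': occ=1, LF[12]=C('p')+1=7+1=8

Answer: 9 7 10 6 1 11 5 12 2 3 0 4 8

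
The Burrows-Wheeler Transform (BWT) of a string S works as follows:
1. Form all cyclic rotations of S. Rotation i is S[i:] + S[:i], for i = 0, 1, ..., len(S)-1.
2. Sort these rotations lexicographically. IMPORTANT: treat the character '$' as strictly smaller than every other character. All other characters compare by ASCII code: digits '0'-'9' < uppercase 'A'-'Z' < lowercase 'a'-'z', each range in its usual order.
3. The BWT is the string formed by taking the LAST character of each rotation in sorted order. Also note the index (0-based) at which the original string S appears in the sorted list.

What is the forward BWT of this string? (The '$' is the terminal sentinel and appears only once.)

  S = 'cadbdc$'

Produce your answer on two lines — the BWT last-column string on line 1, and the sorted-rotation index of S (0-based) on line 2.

Answer: ccdd$ab
4

Derivation:
All 7 rotations (rotation i = S[i:]+S[:i]):
  rot[0] = cadbdc$
  rot[1] = adbdc$c
  rot[2] = dbdc$ca
  rot[3] = bdc$cad
  rot[4] = dc$cadb
  rot[5] = c$cadbd
  rot[6] = $cadbdc
Sorted (with $ < everything):
  sorted[0] = $cadbdc  (last char: 'c')
  sorted[1] = adbdc$c  (last char: 'c')
  sorted[2] = bdc$cad  (last char: 'd')
  sorted[3] = c$cadbd  (last char: 'd')
  sorted[4] = cadbdc$  (last char: '$')
  sorted[5] = dbdc$ca  (last char: 'a')
  sorted[6] = dc$cadb  (last char: 'b')
Last column: ccdd$ab
Original string S is at sorted index 4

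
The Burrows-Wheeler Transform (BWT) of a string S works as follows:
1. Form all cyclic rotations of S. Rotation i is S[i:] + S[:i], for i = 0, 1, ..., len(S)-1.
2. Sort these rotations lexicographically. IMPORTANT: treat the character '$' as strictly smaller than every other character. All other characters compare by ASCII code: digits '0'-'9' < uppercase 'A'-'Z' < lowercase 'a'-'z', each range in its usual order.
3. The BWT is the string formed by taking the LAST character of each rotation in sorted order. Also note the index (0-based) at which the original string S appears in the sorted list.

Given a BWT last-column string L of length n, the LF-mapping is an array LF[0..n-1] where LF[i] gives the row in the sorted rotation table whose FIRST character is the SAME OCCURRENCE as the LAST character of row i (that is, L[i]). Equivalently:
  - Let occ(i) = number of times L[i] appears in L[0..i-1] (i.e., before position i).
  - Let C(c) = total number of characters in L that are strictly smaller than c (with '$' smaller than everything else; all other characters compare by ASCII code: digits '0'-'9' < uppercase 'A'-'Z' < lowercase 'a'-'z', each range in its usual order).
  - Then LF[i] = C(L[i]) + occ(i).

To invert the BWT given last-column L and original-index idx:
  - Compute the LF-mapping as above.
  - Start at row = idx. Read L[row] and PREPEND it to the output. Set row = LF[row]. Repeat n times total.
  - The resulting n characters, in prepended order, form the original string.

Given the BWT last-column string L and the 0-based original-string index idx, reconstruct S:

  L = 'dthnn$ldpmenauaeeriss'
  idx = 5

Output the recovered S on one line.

Answer: elephanmisunderstand$

Derivation:
LF mapping: 3 19 8 12 13 0 10 4 15 11 5 14 1 20 2 6 7 16 9 17 18
Walk LF starting at row 5, prepending L[row]:
  step 1: row=5, L[5]='$', prepend. Next row=LF[5]=0
  step 2: row=0, L[0]='d', prepend. Next row=LF[0]=3
  step 3: row=3, L[3]='n', prepend. Next row=LF[3]=12
  step 4: row=12, L[12]='a', prepend. Next row=LF[12]=1
  step 5: row=1, L[1]='t', prepend. Next row=LF[1]=19
  step 6: row=19, L[19]='s', prepend. Next row=LF[19]=17
  step 7: row=17, L[17]='r', prepend. Next row=LF[17]=16
  step 8: row=16, L[16]='e', prepend. Next row=LF[16]=7
  step 9: row=7, L[7]='d', prepend. Next row=LF[7]=4
  step 10: row=4, L[4]='n', prepend. Next row=LF[4]=13
  step 11: row=13, L[13]='u', prepend. Next row=LF[13]=20
  step 12: row=20, L[20]='s', prepend. Next row=LF[20]=18
  step 13: row=18, L[18]='i', prepend. Next row=LF[18]=9
  step 14: row=9, L[9]='m', prepend. Next row=LF[9]=11
  step 15: row=11, L[11]='n', prepend. Next row=LF[11]=14
  step 16: row=14, L[14]='a', prepend. Next row=LF[14]=2
  step 17: row=2, L[2]='h', prepend. Next row=LF[2]=8
  step 18: row=8, L[8]='p', prepend. Next row=LF[8]=15
  step 19: row=15, L[15]='e', prepend. Next row=LF[15]=6
  step 20: row=6, L[6]='l', prepend. Next row=LF[6]=10
  step 21: row=10, L[10]='e', prepend. Next row=LF[10]=5
Reversed output: elephanmisunderstand$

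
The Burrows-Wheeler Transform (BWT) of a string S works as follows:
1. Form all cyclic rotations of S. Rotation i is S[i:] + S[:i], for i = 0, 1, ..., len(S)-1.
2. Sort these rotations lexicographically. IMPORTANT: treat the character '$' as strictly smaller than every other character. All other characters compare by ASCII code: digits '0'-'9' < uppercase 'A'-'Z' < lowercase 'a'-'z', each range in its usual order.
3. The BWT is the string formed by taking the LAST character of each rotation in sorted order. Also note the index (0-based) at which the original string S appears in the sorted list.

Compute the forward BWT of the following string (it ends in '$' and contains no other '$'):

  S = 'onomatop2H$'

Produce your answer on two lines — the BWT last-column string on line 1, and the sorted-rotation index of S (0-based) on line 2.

All 11 rotations (rotation i = S[i:]+S[:i]):
  rot[0] = onomatop2H$
  rot[1] = nomatop2H$o
  rot[2] = omatop2H$on
  rot[3] = matop2H$ono
  rot[4] = atop2H$onom
  rot[5] = top2H$onoma
  rot[6] = op2H$onomat
  rot[7] = p2H$onomato
  rot[8] = 2H$onomatop
  rot[9] = H$onomatop2
  rot[10] = $onomatop2H
Sorted (with $ < everything):
  sorted[0] = $onomatop2H  (last char: 'H')
  sorted[1] = 2H$onomatop  (last char: 'p')
  sorted[2] = H$onomatop2  (last char: '2')
  sorted[3] = atop2H$onom  (last char: 'm')
  sorted[4] = matop2H$ono  (last char: 'o')
  sorted[5] = nomatop2H$o  (last char: 'o')
  sorted[6] = omatop2H$on  (last char: 'n')
  sorted[7] = onomatop2H$  (last char: '$')
  sorted[8] = op2H$onomat  (last char: 't')
  sorted[9] = p2H$onomato  (last char: 'o')
  sorted[10] = top2H$onoma  (last char: 'a')
Last column: Hp2moon$toa
Original string S is at sorted index 7

Answer: Hp2moon$toa
7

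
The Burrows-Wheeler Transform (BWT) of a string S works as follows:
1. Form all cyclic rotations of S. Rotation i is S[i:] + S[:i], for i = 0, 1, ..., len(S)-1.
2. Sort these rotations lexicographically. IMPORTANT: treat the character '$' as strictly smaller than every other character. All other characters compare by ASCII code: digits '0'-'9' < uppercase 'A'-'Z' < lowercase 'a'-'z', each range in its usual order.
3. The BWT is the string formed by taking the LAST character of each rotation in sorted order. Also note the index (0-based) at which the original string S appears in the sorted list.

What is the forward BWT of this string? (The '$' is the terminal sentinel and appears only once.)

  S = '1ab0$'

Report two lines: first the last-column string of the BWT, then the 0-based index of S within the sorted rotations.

Answer: 0b$1a
2

Derivation:
All 5 rotations (rotation i = S[i:]+S[:i]):
  rot[0] = 1ab0$
  rot[1] = ab0$1
  rot[2] = b0$1a
  rot[3] = 0$1ab
  rot[4] = $1ab0
Sorted (with $ < everything):
  sorted[0] = $1ab0  (last char: '0')
  sorted[1] = 0$1ab  (last char: 'b')
  sorted[2] = 1ab0$  (last char: '$')
  sorted[3] = ab0$1  (last char: '1')
  sorted[4] = b0$1a  (last char: 'a')
Last column: 0b$1a
Original string S is at sorted index 2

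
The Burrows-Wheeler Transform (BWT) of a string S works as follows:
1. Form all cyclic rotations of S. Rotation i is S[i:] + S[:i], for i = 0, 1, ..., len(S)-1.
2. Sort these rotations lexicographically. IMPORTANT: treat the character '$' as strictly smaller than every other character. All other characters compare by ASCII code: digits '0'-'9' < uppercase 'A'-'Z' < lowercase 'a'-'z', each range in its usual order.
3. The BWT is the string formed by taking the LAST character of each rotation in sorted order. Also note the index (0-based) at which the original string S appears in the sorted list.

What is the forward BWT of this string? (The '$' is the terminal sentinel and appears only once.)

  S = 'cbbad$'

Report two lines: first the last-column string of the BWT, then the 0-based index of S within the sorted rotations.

All 6 rotations (rotation i = S[i:]+S[:i]):
  rot[0] = cbbad$
  rot[1] = bbad$c
  rot[2] = bad$cb
  rot[3] = ad$cbb
  rot[4] = d$cbba
  rot[5] = $cbbad
Sorted (with $ < everything):
  sorted[0] = $cbbad  (last char: 'd')
  sorted[1] = ad$cbb  (last char: 'b')
  sorted[2] = bad$cb  (last char: 'b')
  sorted[3] = bbad$c  (last char: 'c')
  sorted[4] = cbbad$  (last char: '$')
  sorted[5] = d$cbba  (last char: 'a')
Last column: dbbc$a
Original string S is at sorted index 4

Answer: dbbc$a
4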